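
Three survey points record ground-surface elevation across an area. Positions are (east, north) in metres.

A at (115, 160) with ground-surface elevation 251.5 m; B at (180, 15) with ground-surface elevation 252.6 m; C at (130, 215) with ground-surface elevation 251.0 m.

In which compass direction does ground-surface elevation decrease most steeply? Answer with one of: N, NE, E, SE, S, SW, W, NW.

Differences from A: to B (Δx, Δy, Δh) = (65, -145, +1.1); to C = (15, 55, -0.5).
Solve a·Δx + b·Δy = Δz: det = 65·55 − 15·(-145) = 5750.
∂z/∂x = [(+1.1)·55 − (-0.5)·(-145)] / 5750 = -0.002087
∂z/∂y = [65·(-0.5) − 15·(+1.1)] / 5750 = -0.008522
Steepest decrease is along −∇f = (+0.002087 E, +0.008522 N) → north.

N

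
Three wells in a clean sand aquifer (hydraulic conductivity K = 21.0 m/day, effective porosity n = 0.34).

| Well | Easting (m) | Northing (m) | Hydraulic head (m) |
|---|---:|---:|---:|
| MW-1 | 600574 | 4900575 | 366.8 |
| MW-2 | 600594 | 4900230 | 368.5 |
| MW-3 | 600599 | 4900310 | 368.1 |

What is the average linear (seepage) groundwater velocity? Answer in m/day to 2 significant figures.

0.31 m/day

With h = a·x + b·y + c and MW-1 as origin, the differences give:
  20·a + (-345)·b = +1.7
  25·a + (-265)·b = +1.3
Eliminate b (×(-265) and ×(-345), subtract): 3325·a = -2.00 → a = ∂h/∂x = -0.0006015
Back-substitute: b = ∂h/∂y = -0.004962.
|∇h| = √(-0.0006015² + -0.004962²) = 0.004998
Seepage velocity v = K·i/n = 21.0 × 0.004998 / 0.34 = 0.3087 m/day.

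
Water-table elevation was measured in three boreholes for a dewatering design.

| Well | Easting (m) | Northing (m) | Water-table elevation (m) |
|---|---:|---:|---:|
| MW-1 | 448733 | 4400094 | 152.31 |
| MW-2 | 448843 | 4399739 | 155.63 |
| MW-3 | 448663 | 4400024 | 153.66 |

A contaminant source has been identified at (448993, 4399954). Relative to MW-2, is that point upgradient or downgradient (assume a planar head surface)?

Taking MW-1 as reference: MW-2−MW-1 = (110, -355, +3.32); MW-3−MW-1 = (-70, -70, +1.35).
Determinant of the coordinate differences = 110·(-70) − (-70)·(-355) = -32550.
∂h/∂x = [(+3.32)·(-70) − (+1.35)·(-355)] / -32550 = -0.007584
∂h/∂y = [110·(+1.35) − (-70)·(+3.32)] / -32550 = -0.01170
Head at (448993, 4399954) = 152.31 + (-0.007584)·(260) + (-0.01170)·(-140) = 151.98 m.
That is lower than the 155.63 m at MW-2, so the point is downgradient.

downgradient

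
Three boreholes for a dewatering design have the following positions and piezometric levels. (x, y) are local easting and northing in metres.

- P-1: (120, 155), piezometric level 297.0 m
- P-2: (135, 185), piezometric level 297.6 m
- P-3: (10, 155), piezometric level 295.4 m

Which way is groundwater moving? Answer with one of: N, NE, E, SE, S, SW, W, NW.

Taking P-1 as reference: P-2−P-1 = (15, 30, +0.6); P-3−P-1 = (-110, 0, -1.6).
Determinant of the coordinate differences = 15·0 − (-110)·30 = 3300.
∂h/∂x = [(+0.6)·0 − (-1.6)·30] / 3300 = +0.01455
∂h/∂y = [15·(-1.6) − (-110)·(+0.6)] / 3300 = +0.01273
Flow = −∇h = (-0.01455 east, -0.01273 north), which points southwest.

SW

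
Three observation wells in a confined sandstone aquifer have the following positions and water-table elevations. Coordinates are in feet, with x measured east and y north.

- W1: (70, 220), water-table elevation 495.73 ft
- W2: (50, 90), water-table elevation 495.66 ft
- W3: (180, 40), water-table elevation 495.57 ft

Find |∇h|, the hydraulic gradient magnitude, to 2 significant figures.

Differences from W1: to W2 (Δx, Δy, Δh) = (-20, -130, -0.07); to W3 = (110, -180, -0.16).
Determinant of the coordinate differences = (-20)·(-180) − 110·(-130) = 17900.
∂h/∂x = [(-0.07)·(-180) − (-0.16)·(-130)] / 17900 = -0.0004581
∂h/∂y = [(-20)·(-0.16) − 110·(-0.07)] / 17900 = +0.0006089
|∇h| = √(-0.0004581² + 0.0006089²) = 0.000762

0.00076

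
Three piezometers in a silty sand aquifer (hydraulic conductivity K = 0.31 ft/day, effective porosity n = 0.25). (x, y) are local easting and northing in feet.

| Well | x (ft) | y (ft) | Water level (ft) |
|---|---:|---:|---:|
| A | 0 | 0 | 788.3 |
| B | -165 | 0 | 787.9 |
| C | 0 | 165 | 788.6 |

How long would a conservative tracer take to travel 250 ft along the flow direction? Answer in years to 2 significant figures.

180 years

∂h/∂x = (787.9 − 788.3) / (-165 − 0) = +0.002424
∂h/∂y = (788.6 − 788.3) / (165 − 0) = +0.001818
|∇h| = √(0.002424² + 0.001818²) = 0.00303
Seepage velocity v = K·i/n = 0.31 × 0.00303 / 0.25 = 0.003757 ft/day.
t = 250 / 0.003757 = 6.654e+04 days = 182 years.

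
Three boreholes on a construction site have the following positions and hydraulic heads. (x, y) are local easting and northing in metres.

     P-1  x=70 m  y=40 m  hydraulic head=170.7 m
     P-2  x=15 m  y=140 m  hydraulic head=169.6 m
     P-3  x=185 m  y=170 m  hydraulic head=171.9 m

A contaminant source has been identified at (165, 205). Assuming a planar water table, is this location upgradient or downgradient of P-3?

downgradient

Differences from P-1: to P-2 (Δx, Δy, Δh) = (-55, 100, -1.1); to P-3 = (115, 130, +1.2).
Solve a·Δx + b·Δy = Δh: det = (-55)·130 − 115·100 = -18650.
∂h/∂x = [(-1.1)·130 − (+1.2)·100] / -18650 = +0.01410
∂h/∂y = [(-55)·(+1.2) − 115·(-1.1)] / -18650 = -0.003244
Head at (165, 205) = 170.7 + (+0.01410)·(95) + (-0.003244)·(165) = 171.50 m.
That is lower than the 171.9 m at P-3, so the point is downgradient.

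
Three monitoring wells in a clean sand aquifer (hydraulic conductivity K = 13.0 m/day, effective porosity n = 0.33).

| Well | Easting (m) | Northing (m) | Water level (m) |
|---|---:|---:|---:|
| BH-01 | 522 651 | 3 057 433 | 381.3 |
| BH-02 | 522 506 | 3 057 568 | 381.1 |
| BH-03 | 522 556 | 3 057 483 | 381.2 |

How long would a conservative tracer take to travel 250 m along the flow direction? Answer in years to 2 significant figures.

Differences from BH-01: to BH-02 (Δx, Δy, Δh) = (-145, 135, -0.2); to BH-03 = (-95, 50, -0.1).
Solve a·Δx + b·Δy = Δh: det = (-145)·50 − (-95)·135 = 5575.
∂h/∂x = [(-0.2)·50 − (-0.1)·135] / 5575 = +0.0006278
∂h/∂y = [(-145)·(-0.1) − (-95)·(-0.2)] / 5575 = -0.0008072
|∇h| = √(0.0006278² + -0.0008072²) = 0.001023
Seepage velocity v = K·i/n = 13.0 × 0.001023 / 0.33 = 0.0403 m/day.
t = 250 / 0.0403 = 6203 days = 17 years.

17 years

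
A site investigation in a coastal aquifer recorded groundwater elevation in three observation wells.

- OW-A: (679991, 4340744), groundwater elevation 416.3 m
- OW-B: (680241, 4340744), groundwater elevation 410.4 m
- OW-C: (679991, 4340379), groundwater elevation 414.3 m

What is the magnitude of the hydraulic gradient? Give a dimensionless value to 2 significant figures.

∂h/∂x = (410.4 − 416.3) / (680241 − 679991) = -0.02360
∂h/∂y = (414.3 − 416.3) / (4340379 − 4340744) = +0.005479
|∇h| = √(-0.02360² + 0.005479²) = 0.02423

0.024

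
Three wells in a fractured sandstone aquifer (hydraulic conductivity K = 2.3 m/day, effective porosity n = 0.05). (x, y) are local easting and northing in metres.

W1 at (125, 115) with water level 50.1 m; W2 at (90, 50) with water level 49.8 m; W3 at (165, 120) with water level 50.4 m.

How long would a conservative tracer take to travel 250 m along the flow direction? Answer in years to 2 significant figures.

2.0 years

With h = a·x + b·y + c and W1 as origin, the differences give:
  (-35)·a + (-65)·b = -0.3
  40·a + 5·b = +0.3
Eliminate b (×5 and ×(-65), subtract): 2425·a = 18.00 → a = ∂h/∂x = +0.007423
Back-substitute: b = ∂h/∂y = +0.0006186.
|∇h| = √(0.007423² + 0.0006186²) = 0.007449
Seepage velocity v = K·i/n = 2.3 × 0.007449 / 0.05 = 0.3427 m/day.
t = 250 / 0.3427 = 729.5 days = 2 years.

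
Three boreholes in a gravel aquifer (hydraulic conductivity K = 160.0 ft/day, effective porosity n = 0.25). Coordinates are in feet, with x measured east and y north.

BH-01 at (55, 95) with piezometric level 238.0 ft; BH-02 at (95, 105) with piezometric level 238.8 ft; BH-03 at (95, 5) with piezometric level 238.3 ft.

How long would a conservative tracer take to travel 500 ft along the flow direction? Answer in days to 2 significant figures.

40 days

Taking BH-01 as reference: BH-02−BH-01 = (40, 10, +0.8); BH-03−BH-01 = (40, -90, +0.3).
Solve a·Δx + b·Δy = Δh: det = 40·(-90) − 40·10 = -4000.
∂h/∂x = [(+0.8)·(-90) − (+0.3)·10] / -4000 = +0.01875
∂h/∂y = [40·(+0.3) − 40·(+0.8)] / -4000 = +0.005000
|∇h| = √(0.01875² + 0.005000²) = 0.01941
Seepage velocity v = K·i/n = 160.0 × 0.01941 / 0.25 = 12.42 ft/day.
t = 500 / 12.42 = 40.26 days.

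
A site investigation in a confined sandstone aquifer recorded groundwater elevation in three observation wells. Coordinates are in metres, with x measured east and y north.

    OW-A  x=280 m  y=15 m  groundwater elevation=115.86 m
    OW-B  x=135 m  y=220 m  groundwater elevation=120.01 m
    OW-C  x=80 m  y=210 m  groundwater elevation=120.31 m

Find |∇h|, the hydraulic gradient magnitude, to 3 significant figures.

Differences from OW-A: to OW-B (Δx, Δy, Δh) = (-145, 205, +4.15); to OW-C = (-200, 195, +4.45).
Determinant of the coordinate differences = (-145)·195 − (-200)·205 = 12725.
∂h/∂x = [(+4.15)·195 − (+4.45)·205] / 12725 = -0.008094
∂h/∂y = [(-145)·(+4.45) − (-200)·(+4.15)] / 12725 = +0.01452
|∇h| = √(-0.008094² + 0.01452²) = 0.01662

0.0166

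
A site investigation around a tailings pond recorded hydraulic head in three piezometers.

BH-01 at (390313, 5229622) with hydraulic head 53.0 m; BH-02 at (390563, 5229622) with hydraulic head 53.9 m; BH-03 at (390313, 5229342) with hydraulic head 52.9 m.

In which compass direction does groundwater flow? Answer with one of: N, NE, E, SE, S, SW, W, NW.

W

∂h/∂x = (53.9 − 53.0) / (390563 − 390313) = +0.003600
∂h/∂y = (52.9 − 53.0) / (5229342 − 5229622) = +0.0003571
Flow = −∇h = (-0.003600 east, -0.0003571 north), which points west.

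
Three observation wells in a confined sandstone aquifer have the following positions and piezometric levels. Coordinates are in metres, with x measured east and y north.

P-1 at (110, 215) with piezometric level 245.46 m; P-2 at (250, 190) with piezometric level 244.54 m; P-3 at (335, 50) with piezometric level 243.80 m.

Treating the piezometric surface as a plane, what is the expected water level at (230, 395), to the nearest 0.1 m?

245.0 m

Differences from P-1: to P-2 (Δx, Δy, Δh) = (140, -25, -0.92); to P-3 = (225, -165, -1.66).
Solve a·Δx + b·Δy = Δh: det = 140·(-165) − 225·(-25) = -17475.
∂h/∂x = [(-0.92)·(-165) − (-1.66)·(-25)] / -17475 = -0.006312
∂h/∂y = [140·(-1.66) − 225·(-0.92)] / -17475 = +0.001454
h(230, 395) = 245.46 + (-0.006312)·(120) + (+0.001454)·(180) = 245.46 -0.757 +0.262 = 244.964 m.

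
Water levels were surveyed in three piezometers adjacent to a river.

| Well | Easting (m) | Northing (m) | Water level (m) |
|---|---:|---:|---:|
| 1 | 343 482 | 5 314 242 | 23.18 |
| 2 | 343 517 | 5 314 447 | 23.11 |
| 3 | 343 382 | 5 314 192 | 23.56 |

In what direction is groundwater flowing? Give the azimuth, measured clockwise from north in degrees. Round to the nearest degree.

095°

Differences from 1: to 2 (Δx, Δy, Δh) = (35, 205, -0.07); to 3 = (-100, -50, +0.38).
Determinant of the coordinate differences = 35·(-50) − (-100)·205 = 18750.
∂h/∂x = [(-0.07)·(-50) − (+0.38)·205] / 18750 = -0.003968
∂h/∂y = [35·(+0.38) − (-100)·(-0.07)] / 18750 = +0.0003360
Flow direction (−∇h) has components (+0.003968 E, -0.0003360 N).
Azimuth = atan2(E, N) = atan2(+0.003968, -0.0003360) = 94.8° ≈ 095°.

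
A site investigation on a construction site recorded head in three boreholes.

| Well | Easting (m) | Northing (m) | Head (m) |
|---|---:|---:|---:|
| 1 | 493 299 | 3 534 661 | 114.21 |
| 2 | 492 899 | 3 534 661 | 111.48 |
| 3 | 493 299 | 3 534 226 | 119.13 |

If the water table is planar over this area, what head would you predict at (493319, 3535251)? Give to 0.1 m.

∂h/∂x = (111.48 − 114.21) / (492899 − 493299) = +0.006825
∂h/∂y = (119.13 − 114.21) / (3534226 − 3534661) = -0.01131
h(493319, 3535251) = 114.21 + (+0.006825)·(20) + (-0.01131)·(590) = 114.21 +0.136 -6.673 = 107.673 m.

107.7 m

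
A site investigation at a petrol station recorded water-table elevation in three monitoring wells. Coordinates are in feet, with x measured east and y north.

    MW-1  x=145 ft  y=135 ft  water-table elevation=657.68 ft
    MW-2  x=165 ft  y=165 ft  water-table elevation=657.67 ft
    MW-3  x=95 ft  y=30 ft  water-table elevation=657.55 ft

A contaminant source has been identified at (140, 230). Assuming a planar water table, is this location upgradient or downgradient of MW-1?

Taking MW-1 as reference: MW-2−MW-1 = (20, 30, -0.01); MW-3−MW-1 = (-50, -105, -0.13).
Solve a·Δx + b·Δy = Δh: det = 20·(-105) − (-50)·30 = -600.
∂h/∂x = [(-0.01)·(-105) − (-0.13)·30] / -600 = -0.008250
∂h/∂y = [20·(-0.13) − (-50)·(-0.01)] / -600 = +0.005167
Head at (140, 230) = 657.68 + (-0.008250)·(-5) + (+0.005167)·(95) = 658.21 ft.
That is higher than the 657.68 ft at MW-1, so the point is upgradient.

upgradient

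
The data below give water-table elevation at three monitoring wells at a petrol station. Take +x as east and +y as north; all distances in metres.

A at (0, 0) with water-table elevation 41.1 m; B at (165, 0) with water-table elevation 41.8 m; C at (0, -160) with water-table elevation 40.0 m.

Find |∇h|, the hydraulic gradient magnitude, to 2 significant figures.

0.0081

∂h/∂x = (41.8 − 41.1) / (165 − 0) = +0.004242
∂h/∂y = (40.0 − 41.1) / (-160 − 0) = +0.006875
|∇h| = √(0.004242² + 0.006875²) = 0.008078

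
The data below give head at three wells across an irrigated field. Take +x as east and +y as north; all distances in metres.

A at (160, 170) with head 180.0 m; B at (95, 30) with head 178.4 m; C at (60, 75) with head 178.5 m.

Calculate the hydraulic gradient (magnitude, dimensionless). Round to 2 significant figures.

0.011

Differences from A: to B (Δx, Δy, Δh) = (-65, -140, -1.6); to C = (-100, -95, -1.5).
Determinant of the coordinate differences = (-65)·(-95) − (-100)·(-140) = -7825.
∂h/∂x = [(-1.6)·(-95) − (-1.5)·(-140)] / -7825 = +0.007412
∂h/∂y = [(-65)·(-1.5) − (-100)·(-1.6)] / -7825 = +0.007987
|∇h| = √(0.007412² + 0.007987²) = 0.0109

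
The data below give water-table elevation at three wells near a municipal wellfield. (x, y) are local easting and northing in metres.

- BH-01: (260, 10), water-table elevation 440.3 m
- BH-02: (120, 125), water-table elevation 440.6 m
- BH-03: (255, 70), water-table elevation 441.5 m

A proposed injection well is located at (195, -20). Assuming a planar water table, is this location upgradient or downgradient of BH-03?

Differences from BH-01: to BH-02 (Δx, Δy, Δh) = (-140, 115, +0.3); to BH-03 = (-5, 60, +1.2).
Solve a·Δx + b·Δy = Δh: det = (-140)·60 − (-5)·115 = -7825.
∂h/∂x = [(+0.3)·60 − (+1.2)·115] / -7825 = +0.01534
∂h/∂y = [(-140)·(+1.2) − (-5)·(+0.3)] / -7825 = +0.02128
Head at (195, -20) = 440.3 + (+0.01534)·(-65) + (+0.02128)·(-30) = 438.66 m.
That is lower than the 441.5 m at BH-03, so the point is downgradient.

downgradient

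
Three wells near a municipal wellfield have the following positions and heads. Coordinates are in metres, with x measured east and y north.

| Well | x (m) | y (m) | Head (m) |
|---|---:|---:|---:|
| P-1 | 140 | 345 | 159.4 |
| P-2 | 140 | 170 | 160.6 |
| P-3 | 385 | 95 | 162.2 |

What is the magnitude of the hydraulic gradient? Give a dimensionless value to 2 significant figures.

Differences from P-1: to P-2 (Δx, Δy, Δh) = (0, -175, +1.2); to P-3 = (245, -250, +2.8).
Determinant of the coordinate differences = 0·(-250) − 245·(-175) = 42875.
∂h/∂x = [(+1.2)·(-250) − (+2.8)·(-175)] / 42875 = +0.004431
∂h/∂y = [0·(+2.8) − 245·(+1.2)] / 42875 = -0.006857
|∇h| = √(0.004431² + -0.006857²) = 0.008164

0.0082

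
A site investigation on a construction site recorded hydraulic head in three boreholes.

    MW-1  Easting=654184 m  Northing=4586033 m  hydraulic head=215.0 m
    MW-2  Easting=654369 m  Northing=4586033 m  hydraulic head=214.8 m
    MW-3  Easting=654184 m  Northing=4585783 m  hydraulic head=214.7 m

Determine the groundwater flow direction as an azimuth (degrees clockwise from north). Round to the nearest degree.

138°

∂h/∂x = (214.8 − 215.0) / (654369 − 654184) = -0.001081
∂h/∂y = (214.7 − 215.0) / (4585783 − 4586033) = +0.001200
Flow direction (−∇h) has components (+0.001081 E, -0.001200 N).
Azimuth = atan2(E, N) = atan2(+0.001081, -0.001200) = 138.0° ≈ 138°.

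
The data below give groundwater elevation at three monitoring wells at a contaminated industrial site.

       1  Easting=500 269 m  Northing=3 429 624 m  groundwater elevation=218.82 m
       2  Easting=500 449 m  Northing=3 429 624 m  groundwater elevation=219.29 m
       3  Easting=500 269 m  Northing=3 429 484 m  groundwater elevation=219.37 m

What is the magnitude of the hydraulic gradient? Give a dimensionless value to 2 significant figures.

0.0047

∂h/∂x = (219.29 − 218.82) / (500449 − 500269) = +0.002611
∂h/∂y = (219.37 − 218.82) / (3429484 − 3429624) = -0.003929
|∇h| = √(0.002611² + -0.003929²) = 0.004717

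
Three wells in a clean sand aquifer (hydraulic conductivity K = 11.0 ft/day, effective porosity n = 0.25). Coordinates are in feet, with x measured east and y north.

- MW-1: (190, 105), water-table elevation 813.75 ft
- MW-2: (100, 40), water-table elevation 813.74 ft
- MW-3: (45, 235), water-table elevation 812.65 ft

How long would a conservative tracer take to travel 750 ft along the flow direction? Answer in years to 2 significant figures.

Three-point gradient (reference MW-1): Δ to MW-2 = (-90, -65, -0.01), Δ to MW-3 = (-145, 130, -1.10).
∂h/∂x = +0.003446, ∂h/∂y = -0.004618 (det = -21125).
|∇h| = √(0.003446² + -0.004618²) = 0.005762
Seepage velocity v = K·i/n = 11.0 × 0.005762 / 0.25 = 0.2535 ft/day.
t = 750 / 0.2535 = 2959 days = 8.1 years.

8.1 years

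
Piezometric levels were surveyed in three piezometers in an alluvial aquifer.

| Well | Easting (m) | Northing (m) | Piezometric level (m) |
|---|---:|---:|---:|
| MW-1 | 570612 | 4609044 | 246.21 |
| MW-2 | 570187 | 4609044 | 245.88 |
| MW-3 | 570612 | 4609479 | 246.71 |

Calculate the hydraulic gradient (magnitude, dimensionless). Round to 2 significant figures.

0.0014

∂h/∂x = (245.88 − 246.21) / (570187 − 570612) = +0.0007765
∂h/∂y = (246.71 − 246.21) / (4609479 − 4609044) = +0.001149
|∇h| = √(0.0007765² + 0.001149²) = 0.001387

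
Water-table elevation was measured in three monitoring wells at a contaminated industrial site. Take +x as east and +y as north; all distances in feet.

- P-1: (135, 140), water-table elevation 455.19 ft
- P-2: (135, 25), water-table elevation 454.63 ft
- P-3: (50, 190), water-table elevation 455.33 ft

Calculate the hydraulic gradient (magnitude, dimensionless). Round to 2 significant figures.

0.0050

Differences from P-1: to P-2 (Δx, Δy, Δh) = (0, -115, -0.56); to P-3 = (-85, 50, +0.14).
Determinant of the coordinate differences = 0·50 − (-85)·(-115) = -9775.
∂h/∂x = [(-0.56)·50 − (+0.14)·(-115)] / -9775 = +0.001217
∂h/∂y = [0·(+0.14) − (-85)·(-0.56)] / -9775 = +0.004870
|∇h| = √(0.001217² + 0.004870²) = 0.00502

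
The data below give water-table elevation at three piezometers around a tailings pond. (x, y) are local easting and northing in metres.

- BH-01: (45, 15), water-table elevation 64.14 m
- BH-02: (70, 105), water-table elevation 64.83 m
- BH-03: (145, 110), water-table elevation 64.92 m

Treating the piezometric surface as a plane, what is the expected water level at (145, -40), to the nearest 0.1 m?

63.8 m

Differences from BH-01: to BH-02 (Δx, Δy, Δh) = (25, 90, +0.69); to BH-03 = (100, 95, +0.78).
Solve a·Δx + b·Δy = Δh: det = 25·95 − 100·90 = -6625.
∂h/∂x = [(+0.69)·95 − (+0.78)·90] / -6625 = +0.0007019
∂h/∂y = [25·(+0.78) − 100·(+0.69)] / -6625 = +0.007472
h(145, -40) = 64.14 + (+0.0007019)·(100) + (+0.007472)·(-55) = 64.14 +0.070 -0.411 = 63.799 m.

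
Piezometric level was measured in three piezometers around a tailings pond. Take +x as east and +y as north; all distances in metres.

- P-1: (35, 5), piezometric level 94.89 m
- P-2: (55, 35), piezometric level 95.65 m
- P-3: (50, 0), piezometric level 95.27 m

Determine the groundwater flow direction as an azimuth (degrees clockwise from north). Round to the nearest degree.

Three-point gradient (reference P-1): Δ to P-2 = (20, 30, +0.76), Δ to P-3 = (15, -5, +0.38).
∂h/∂x = +0.02764, ∂h/∂y = +0.006909 (det = -550).
Flow direction (−∇h) has components (-0.02764 E, -0.006909 N).
Azimuth = atan2(E, N) = atan2(-0.02764, -0.006909) = 256.0° ≈ 256°.

256°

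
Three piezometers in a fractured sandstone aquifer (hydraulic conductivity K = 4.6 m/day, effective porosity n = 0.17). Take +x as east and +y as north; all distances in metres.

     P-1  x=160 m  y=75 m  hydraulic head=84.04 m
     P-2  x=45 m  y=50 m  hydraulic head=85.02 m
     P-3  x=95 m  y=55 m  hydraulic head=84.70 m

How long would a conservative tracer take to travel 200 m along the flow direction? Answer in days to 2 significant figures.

Three-point gradient (reference P-1): Δ to P-2 = (-115, -25, +0.98), Δ to P-3 = (-65, -20, +0.66).
∂h/∂x = -0.004593, ∂h/∂y = -0.01807 (det = 675).
|∇h| = √(-0.004593² + -0.01807²) = 0.01864
Seepage velocity v = K·i/n = 4.6 × 0.01864 / 0.17 = 0.5044 m/day.
t = 200 / 0.5044 = 396.5 days.

400 days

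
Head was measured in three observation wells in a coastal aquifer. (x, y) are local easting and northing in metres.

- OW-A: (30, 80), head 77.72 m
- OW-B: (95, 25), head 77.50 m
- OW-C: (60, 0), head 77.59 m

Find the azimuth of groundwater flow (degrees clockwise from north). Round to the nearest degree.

100°

Taking OW-A as reference: OW-B−OW-A = (65, -55, -0.22); OW-C−OW-A = (30, -80, -0.13).
Solve a·Δx + b·Δy = Δh: det = 65·(-80) − 30·(-55) = -3550.
∂h/∂x = [(-0.22)·(-80) − (-0.13)·(-55)] / -3550 = -0.002944
∂h/∂y = [65·(-0.13) − 30·(-0.22)] / -3550 = +0.0005211
Flow direction (−∇h) has components (+0.002944 E, -0.0005211 N).
Azimuth = atan2(E, N) = atan2(+0.002944, -0.0005211) = 100.0° ≈ 100°.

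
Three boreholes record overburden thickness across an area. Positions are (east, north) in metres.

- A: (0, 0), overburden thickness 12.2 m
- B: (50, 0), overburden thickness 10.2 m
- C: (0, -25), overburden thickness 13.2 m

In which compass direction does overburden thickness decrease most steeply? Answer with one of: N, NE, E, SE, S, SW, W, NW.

∂d/∂x = (10.2 − 12.2) / (50 − 0) = -0.04000
∂d/∂y = (13.2 − 12.2) / (-25 − 0) = -0.04000
Steepest decrease is along −∇f = (+0.04000 E, +0.04000 N) → northeast.

NE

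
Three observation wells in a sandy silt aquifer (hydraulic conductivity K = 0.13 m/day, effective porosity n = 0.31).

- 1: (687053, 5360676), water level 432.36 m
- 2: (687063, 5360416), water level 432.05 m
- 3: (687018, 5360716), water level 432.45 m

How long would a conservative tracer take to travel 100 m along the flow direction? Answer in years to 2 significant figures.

380 years

Taking 1 as reference: 2−1 = (10, -260, -0.31); 3−1 = (-35, 40, +0.09).
Determinant of the coordinate differences = 10·40 − (-35)·(-260) = -8700.
∂h/∂x = [(-0.31)·40 − (+0.09)·(-260)] / -8700 = -0.001264
∂h/∂y = [10·(+0.09) − (-35)·(-0.31)] / -8700 = +0.001144
|∇h| = √(-0.001264² + 0.001144²) = 0.001705
Seepage velocity v = K·i/n = 0.13 × 0.001705 / 0.31 = 0.000715 m/day.
t = 100 / 0.000715 = 1.399e+05 days = 383 years.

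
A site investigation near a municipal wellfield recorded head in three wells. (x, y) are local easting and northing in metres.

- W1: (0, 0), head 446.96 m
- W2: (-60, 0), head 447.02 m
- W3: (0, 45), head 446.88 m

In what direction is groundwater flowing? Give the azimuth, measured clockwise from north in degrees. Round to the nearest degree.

∂h/∂x = (447.02 − 446.96) / (-60 − 0) = -0.001000
∂h/∂y = (446.88 − 446.96) / (45 − 0) = -0.001778
Flow direction (−∇h) has components (+0.001000 E, +0.001778 N).
Azimuth = atan2(E, N) = atan2(+0.001000, +0.001778) = 29.4° ≈ 029°.

029°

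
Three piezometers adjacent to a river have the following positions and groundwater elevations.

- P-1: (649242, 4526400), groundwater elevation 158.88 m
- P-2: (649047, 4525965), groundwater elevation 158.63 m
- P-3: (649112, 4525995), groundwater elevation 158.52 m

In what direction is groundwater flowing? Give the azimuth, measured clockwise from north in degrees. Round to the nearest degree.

124°

With h = a·x + b·y + c and P-1 as origin, the differences give:
  (-195)·a + (-435)·b = -0.25
  (-130)·a + (-405)·b = -0.36
Eliminate b (×(-405) and ×(-435), subtract): 22425·a = -55.350 → a = ∂h/∂x = -0.002468
Back-substitute: b = ∂h/∂y = +0.001681.
Flow direction (−∇h) has components (+0.002468 E, -0.001681 N).
Azimuth = atan2(E, N) = atan2(+0.002468, -0.001681) = 124.3° ≈ 124°.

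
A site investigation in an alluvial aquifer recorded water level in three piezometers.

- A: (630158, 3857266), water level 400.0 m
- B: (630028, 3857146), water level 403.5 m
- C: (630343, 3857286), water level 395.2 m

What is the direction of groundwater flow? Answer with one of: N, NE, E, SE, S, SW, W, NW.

E

Differences from A: to B (Δx, Δy, Δh) = (-130, -120, +3.5); to C = (185, 20, -4.8).
Solve a·Δx + b·Δy = Δh: det = (-130)·20 − 185·(-120) = 19600.
∂h/∂x = [(+3.5)·20 − (-4.8)·(-120)] / 19600 = -0.02582
∂h/∂y = [(-130)·(-4.8) − 185·(+3.5)] / 19600 = -0.001199
Flow = −∇h = (+0.02582 east, +0.001199 north), which points east.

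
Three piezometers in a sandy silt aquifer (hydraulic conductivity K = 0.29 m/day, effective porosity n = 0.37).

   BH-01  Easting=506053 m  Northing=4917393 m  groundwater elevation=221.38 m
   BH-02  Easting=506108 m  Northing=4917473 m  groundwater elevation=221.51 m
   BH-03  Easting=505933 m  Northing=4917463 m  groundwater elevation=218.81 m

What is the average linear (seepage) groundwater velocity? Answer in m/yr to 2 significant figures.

Taking BH-01 as reference: BH-02−BH-01 = (55, 80, +0.13); BH-03−BH-01 = (-120, 70, -2.57).
Solve a·Δx + b·Δy = Δh: det = 55·70 − (-120)·80 = 13450.
∂h/∂x = [(+0.13)·70 − (-2.57)·80] / 13450 = +0.01596
∂h/∂y = [55·(-2.57) − (-120)·(+0.13)] / 13450 = -0.009349
|∇h| = √(0.01596² + -0.009349²) = 0.0185
Seepage velocity v = K·i/n = 0.29 × 0.0185 / 0.37 = 0.0145 m/day = 5.296 m/yr.

5.3 m/yr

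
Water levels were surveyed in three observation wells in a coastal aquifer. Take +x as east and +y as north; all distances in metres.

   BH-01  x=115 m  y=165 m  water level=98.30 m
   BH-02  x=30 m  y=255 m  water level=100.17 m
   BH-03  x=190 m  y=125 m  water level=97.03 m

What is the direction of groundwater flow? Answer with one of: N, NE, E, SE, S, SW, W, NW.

Three-point gradient (reference BH-01): Δ to BH-02 = (-85, 90, +1.87), Δ to BH-03 = (75, -40, -1.27).
∂h/∂x = -0.01179, ∂h/∂y = +0.009642 (det = -3350).
Flow = −∇h = (+0.01179 east, -0.009642 north), which points southeast.

SE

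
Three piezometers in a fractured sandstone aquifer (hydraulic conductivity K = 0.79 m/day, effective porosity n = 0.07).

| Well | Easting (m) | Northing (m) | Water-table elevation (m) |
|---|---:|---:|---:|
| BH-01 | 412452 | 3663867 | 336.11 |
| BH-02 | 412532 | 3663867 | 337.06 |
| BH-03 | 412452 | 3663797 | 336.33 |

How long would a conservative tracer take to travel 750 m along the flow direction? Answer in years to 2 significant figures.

∂h/∂x = (337.06 − 336.11) / (412532 − 412452) = +0.01187
∂h/∂y = (336.33 − 336.11) / (3663797 − 3663867) = -0.003143
|∇h| = √(0.01187² + -0.003143²) = 0.01228
Seepage velocity v = K·i/n = 0.79 × 0.01228 / 0.07 = 0.1386 m/day.
t = 750 / 0.1386 = 5411 days = 14.8 years.

15 years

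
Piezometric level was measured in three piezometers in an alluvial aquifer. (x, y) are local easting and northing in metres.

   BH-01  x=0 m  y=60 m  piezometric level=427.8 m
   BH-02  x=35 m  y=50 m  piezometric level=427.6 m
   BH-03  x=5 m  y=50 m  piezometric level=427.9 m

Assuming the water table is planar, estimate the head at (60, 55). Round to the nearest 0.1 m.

Differences from BH-01: to BH-02 (Δx, Δy, Δh) = (35, -10, -0.2); to BH-03 = (5, -10, +0.1).
Determinant of the coordinate differences = 35·(-10) − 5·(-10) = -300.
∂h/∂x = [(-0.2)·(-10) − (+0.1)·(-10)] / -300 = -0.010000
∂h/∂y = [35·(+0.1) − 5·(-0.2)] / -300 = -0.01500
h(60, 55) = 427.8 + (-0.010000)·(60) + (-0.01500)·(-5) = 427.8 -0.600 +0.075 = 427.275 m.

427.3 m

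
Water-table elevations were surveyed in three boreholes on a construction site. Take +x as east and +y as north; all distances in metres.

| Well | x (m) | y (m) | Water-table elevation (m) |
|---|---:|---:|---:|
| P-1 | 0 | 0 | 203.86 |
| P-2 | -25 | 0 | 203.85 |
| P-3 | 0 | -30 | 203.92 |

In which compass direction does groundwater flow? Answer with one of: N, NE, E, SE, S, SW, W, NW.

∂h/∂x = (203.85 − 203.86) / (-25 − 0) = +0.0004000
∂h/∂y = (203.92 − 203.86) / (-30 − 0) = -0.002000
Flow = −∇h = (-0.0004000 east, +0.002000 north), which points north.

N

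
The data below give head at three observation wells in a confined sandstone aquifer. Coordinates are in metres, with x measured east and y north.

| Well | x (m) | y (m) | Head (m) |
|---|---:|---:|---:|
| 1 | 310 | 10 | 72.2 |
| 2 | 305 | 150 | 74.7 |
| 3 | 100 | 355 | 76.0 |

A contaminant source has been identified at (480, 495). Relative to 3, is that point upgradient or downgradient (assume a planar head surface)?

upgradient

Differences from 1: to 2 (Δx, Δy, Δh) = (-5, 140, +2.5); to 3 = (-210, 345, +3.8).
Determinant of the coordinate differences = (-5)·345 − (-210)·140 = 27675.
∂h/∂x = [(+2.5)·345 − (+3.8)·140] / 27675 = +0.01194
∂h/∂y = [(-5)·(+3.8) − (-210)·(+2.5)] / 27675 = +0.01828
Head at (480, 495) = 72.2 + (+0.01194)·(170) + (+0.01828)·(485) = 83.10 m.
That is higher than the 76.0 m at 3, so the point is upgradient.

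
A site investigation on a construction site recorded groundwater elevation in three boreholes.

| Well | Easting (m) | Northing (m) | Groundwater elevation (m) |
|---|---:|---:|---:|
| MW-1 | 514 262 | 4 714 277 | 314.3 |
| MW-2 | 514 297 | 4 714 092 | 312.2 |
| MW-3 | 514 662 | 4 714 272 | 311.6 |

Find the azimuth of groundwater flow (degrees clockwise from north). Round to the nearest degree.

147°

With h = a·x + b·y + c and MW-1 as origin, the differences give:
  35·a + (-185)·b = -2.1
  400·a + (-5)·b = -2.7
Eliminate b (×(-5) and ×(-185), subtract): 73825·a = -489.00 → a = ∂h/∂x = -0.006624
Back-substitute: b = ∂h/∂y = +0.01010.
Flow direction (−∇h) has components (+0.006624 E, -0.01010 N).
Azimuth = atan2(E, N) = atan2(+0.006624, -0.01010) = 146.7° ≈ 147°.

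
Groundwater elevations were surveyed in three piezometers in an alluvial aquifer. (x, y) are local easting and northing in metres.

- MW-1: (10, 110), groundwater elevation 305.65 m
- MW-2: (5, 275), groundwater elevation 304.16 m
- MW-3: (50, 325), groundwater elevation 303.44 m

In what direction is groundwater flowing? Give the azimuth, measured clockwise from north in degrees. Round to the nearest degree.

Taking MW-1 as reference: MW-2−MW-1 = (-5, 165, -1.49); MW-3−MW-1 = (40, 215, -2.21).
Determinant of the coordinate differences = (-5)·215 − 40·165 = -7675.
∂h/∂x = [(-1.49)·215 − (-2.21)·165] / -7675 = -0.005772
∂h/∂y = [(-5)·(-2.21) − 40·(-1.49)] / -7675 = -0.009205
Flow direction (−∇h) has components (+0.005772 E, +0.009205 N).
Azimuth = atan2(E, N) = atan2(+0.005772, +0.009205) = 32.1° ≈ 032°.

032°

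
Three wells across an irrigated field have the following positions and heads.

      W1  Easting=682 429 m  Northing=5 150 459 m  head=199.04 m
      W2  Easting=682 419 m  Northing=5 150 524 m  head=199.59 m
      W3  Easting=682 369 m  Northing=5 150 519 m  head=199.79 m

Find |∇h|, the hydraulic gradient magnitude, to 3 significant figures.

Taking W1 as reference: W2−W1 = (-10, 65, +0.55); W3−W1 = (-60, 60, +0.75).
Solve a·Δx + b·Δy = Δh: det = (-10)·60 − (-60)·65 = 3300.
∂h/∂x = [(+0.55)·60 − (+0.75)·65] / 3300 = -0.004773
∂h/∂y = [(-10)·(+0.75) − (-60)·(+0.55)] / 3300 = +0.007727
|∇h| = √(-0.004773² + 0.007727²) = 0.009082

0.00908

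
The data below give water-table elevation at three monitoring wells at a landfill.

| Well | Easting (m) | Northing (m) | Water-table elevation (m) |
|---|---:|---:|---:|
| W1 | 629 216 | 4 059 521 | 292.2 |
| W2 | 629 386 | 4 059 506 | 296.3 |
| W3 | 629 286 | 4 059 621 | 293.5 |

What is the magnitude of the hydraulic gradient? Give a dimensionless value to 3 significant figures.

Taking W1 as reference: W2−W1 = (170, -15, +4.1); W3−W1 = (70, 100, +1.3).
Determinant of the coordinate differences = 170·100 − 70·(-15) = 18050.
∂h/∂x = [(+4.1)·100 − (+1.3)·(-15)] / 18050 = +0.02380
∂h/∂y = [170·(+1.3) − 70·(+4.1)] / 18050 = -0.003657
|∇h| = √(0.02380² + -0.003657²) = 0.02408

0.0241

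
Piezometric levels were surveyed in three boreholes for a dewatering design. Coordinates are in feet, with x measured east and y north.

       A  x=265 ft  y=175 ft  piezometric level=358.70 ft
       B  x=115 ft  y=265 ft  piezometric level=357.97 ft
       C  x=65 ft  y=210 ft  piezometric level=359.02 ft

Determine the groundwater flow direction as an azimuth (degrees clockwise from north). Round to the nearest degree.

016°

With h = a·x + b·y + c and A as origin, the differences give:
  (-150)·a + 90·b = -0.73
  (-200)·a + 35·b = +0.32
Eliminate b (×35 and ×90, subtract): 12750·a = -54.350 → a = ∂h/∂x = -0.004263
Back-substitute: b = ∂h/∂y = -0.01522.
Flow direction (−∇h) has components (+0.004263 E, +0.01522 N).
Azimuth = atan2(E, N) = atan2(+0.004263, +0.01522) = 15.7° ≈ 016°.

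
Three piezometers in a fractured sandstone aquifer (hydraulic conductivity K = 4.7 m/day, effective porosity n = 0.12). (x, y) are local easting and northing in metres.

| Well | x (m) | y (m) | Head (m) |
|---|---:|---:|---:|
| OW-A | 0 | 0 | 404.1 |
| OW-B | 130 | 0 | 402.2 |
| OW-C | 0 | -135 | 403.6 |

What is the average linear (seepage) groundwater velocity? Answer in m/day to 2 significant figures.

0.59 m/day

∂h/∂x = (402.2 − 404.1) / (130 − 0) = -0.01462
∂h/∂y = (403.6 − 404.1) / (-135 − 0) = +0.003704
|∇h| = √(-0.01462² + 0.003704²) = 0.01508
Seepage velocity v = K·i/n = 4.7 × 0.01508 / 0.12 = 0.5906 m/day.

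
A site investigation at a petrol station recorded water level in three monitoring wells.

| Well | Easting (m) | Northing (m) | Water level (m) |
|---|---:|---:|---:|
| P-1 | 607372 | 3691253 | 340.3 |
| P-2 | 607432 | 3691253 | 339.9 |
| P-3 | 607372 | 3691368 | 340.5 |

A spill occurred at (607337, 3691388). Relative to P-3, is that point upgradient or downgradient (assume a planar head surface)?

∂h/∂x = (339.9 − 340.3) / (607432 − 607372) = -0.006667
∂h/∂y = (340.5 − 340.3) / (3691368 − 3691253) = +0.001739
Head at (607337, 3691388) = 340.3 + (-0.006667)·(-35) + (+0.001739)·(135) = 340.77 m.
That is higher than the 340.5 m at P-3, so the point is upgradient.

upgradient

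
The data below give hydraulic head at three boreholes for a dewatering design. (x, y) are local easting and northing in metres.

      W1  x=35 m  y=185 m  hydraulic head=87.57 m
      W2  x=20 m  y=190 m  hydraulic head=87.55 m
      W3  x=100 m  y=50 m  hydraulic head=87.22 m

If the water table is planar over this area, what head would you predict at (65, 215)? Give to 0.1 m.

87.8 m

Taking W1 as reference: W2−W1 = (-15, 5, -0.02); W3−W1 = (65, -135, -0.35).
Solve a·Δx + b·Δy = Δh: det = (-15)·(-135) − 65·5 = 1700.
∂h/∂x = [(-0.02)·(-135) − (-0.35)·5] / 1700 = +0.002618
∂h/∂y = [(-15)·(-0.35) − 65·(-0.02)] / 1700 = +0.003853
h(65, 215) = 87.57 + (+0.002618)·(30) + (+0.003853)·(30) = 87.57 +0.079 +0.116 = 87.764 m.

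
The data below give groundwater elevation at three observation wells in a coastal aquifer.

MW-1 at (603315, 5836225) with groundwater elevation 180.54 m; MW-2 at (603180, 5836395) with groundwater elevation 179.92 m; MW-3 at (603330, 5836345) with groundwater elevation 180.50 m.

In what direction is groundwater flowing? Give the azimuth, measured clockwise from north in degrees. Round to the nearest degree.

282°

Taking MW-1 as reference: MW-2−MW-1 = (-135, 170, -0.62); MW-3−MW-1 = (15, 120, -0.04).
Determinant of the coordinate differences = (-135)·120 − 15·170 = -18750.
∂h/∂x = [(-0.62)·120 − (-0.04)·170] / -18750 = +0.003605
∂h/∂y = [(-135)·(-0.04) − 15·(-0.62)] / -18750 = -0.0007840
Flow direction (−∇h) has components (-0.003605 E, +0.0007840 N).
Azimuth = atan2(E, N) = atan2(-0.003605, +0.0007840) = 282.3° ≈ 282°.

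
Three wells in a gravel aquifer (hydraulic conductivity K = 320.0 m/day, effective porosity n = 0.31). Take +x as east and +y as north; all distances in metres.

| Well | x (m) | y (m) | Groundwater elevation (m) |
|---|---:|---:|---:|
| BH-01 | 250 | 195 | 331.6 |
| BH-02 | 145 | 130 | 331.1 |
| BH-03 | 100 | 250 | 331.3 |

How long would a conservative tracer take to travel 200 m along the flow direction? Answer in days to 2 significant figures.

Three-point gradient (reference BH-01): Δ to BH-02 = (-105, -65, -0.5), Δ to BH-03 = (-150, 55, -0.3).
∂h/∂x = +0.003027, ∂h/∂y = +0.002802 (det = -15525).
|∇h| = √(0.003027² + 0.002802²) = 0.004125
Seepage velocity v = K·i/n = 320.0 × 0.004125 / 0.31 = 4.258 m/day.
t = 200 / 4.258 = 46.97 days.

47 days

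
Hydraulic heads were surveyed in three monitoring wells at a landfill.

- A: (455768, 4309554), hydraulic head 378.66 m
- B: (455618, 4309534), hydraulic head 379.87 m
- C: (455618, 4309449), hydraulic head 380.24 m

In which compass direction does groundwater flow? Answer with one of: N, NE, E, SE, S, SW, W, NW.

Differences from A: to B (Δx, Δy, Δh) = (-150, -20, +1.21); to C = (-150, -105, +1.58).
Solve a·Δx + b·Δy = Δh: det = (-150)·(-105) − (-150)·(-20) = 12750.
∂h/∂x = [(+1.21)·(-105) − (+1.58)·(-20)] / 12750 = -0.007486
∂h/∂y = [(-150)·(+1.58) − (-150)·(+1.21)] / 12750 = -0.004353
Flow = −∇h = (+0.007486 east, +0.004353 north), which points northeast.

NE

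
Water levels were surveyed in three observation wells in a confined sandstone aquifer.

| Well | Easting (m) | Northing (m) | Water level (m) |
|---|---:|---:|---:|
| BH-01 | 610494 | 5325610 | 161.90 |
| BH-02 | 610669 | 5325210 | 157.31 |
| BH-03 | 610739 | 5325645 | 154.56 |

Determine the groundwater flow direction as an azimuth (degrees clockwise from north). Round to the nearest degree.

087°

Three-point gradient (reference BH-01): Δ to BH-02 = (175, -400, -4.59), Δ to BH-03 = (245, 35, -7.34).
∂h/∂x = -0.02974, ∂h/∂y = -0.001536 (det = 104125).
Flow direction (−∇h) has components (+0.02974 E, +0.001536 N).
Azimuth = atan2(E, N) = atan2(+0.02974, +0.001536) = 87.0° ≈ 087°.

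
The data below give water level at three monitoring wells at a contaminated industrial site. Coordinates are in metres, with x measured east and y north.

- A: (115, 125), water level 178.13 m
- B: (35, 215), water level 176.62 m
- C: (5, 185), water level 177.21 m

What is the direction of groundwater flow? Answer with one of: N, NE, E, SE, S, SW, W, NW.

Differences from A: to B (Δx, Δy, Δh) = (-80, 90, -1.51); to C = (-110, 60, -0.92).
Solve a·Δx + b·Δy = Δh: det = (-80)·60 − (-110)·90 = 5100.
∂h/∂x = [(-1.51)·60 − (-0.92)·90] / 5100 = -0.001529
∂h/∂y = [(-80)·(-0.92) − (-110)·(-1.51)] / 5100 = -0.01814
Flow = −∇h = (+0.001529 east, +0.01814 north), which points north.

N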